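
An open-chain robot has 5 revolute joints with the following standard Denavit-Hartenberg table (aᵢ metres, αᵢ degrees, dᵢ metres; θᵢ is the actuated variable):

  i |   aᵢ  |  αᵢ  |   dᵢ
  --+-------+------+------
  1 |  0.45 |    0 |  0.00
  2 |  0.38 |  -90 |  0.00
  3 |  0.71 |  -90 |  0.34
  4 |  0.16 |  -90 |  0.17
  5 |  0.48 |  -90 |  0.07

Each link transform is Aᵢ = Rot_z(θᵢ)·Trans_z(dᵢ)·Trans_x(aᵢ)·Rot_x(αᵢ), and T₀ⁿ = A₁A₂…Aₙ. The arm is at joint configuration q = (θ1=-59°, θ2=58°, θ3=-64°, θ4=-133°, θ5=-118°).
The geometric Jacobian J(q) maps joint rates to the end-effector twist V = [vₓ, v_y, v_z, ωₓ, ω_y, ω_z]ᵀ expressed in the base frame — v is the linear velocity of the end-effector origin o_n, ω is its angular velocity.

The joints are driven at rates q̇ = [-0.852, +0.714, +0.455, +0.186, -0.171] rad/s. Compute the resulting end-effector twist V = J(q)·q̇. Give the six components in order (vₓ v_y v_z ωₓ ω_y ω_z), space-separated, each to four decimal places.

-0.0879 -0.4474 -0.3422 0.1182 0.3364 -0.3319

o_n = [1.5044, -0.0679, 0.4639]
J₁: ẑ×o_n = [0.0679, 1.5044, -0.0000], ω = ẑ
J2: z=[0.0000, 0.0000, 1.0000] o=[0.2318, -0.3857, 0.0000] → [-0.3178, 1.2727, 0.0000, 0.0000, 0.0000, 1.0000]
J3: z=[0.0175, 0.9998, 0.0000] o=[0.6117, -0.3924, 0.0000] → [0.4638, -0.0081, -0.8869, 0.0175, 0.9998, 0.0000]
J4: z=[0.8987, -0.0157, -0.4384] o=[0.9288, -0.0578, 0.6381] → [-0.0017, -0.0957, -0.0000, 0.8987, -0.0157, -0.4384]
J5: z=[0.3325, 0.6763, 0.6573] o=[1.0358, 0.0573, 0.4655] → [0.0812, 0.3086, -0.3586, 0.3325, 0.6763, 0.6573]
V = J·q̇ = [-0.0879, -0.4474, -0.3422, 0.1182, 0.3364, -0.3319]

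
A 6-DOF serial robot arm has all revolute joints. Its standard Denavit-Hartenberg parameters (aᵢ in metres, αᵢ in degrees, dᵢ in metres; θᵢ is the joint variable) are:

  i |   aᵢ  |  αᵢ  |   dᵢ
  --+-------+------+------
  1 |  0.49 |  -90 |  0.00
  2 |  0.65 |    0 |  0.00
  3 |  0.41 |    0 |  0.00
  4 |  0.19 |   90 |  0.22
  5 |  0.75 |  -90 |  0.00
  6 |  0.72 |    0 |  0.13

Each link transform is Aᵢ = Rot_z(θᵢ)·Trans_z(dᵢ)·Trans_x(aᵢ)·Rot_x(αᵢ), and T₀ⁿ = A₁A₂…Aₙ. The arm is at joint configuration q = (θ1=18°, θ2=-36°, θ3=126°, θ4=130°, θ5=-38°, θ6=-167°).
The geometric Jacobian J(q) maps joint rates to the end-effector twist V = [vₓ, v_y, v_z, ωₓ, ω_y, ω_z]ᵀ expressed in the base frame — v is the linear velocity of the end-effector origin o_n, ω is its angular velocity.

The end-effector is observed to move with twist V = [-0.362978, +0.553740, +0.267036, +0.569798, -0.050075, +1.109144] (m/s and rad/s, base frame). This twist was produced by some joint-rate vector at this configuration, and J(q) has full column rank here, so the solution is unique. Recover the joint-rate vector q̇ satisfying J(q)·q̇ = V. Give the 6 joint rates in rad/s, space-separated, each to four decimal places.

0.9530 0.0650 0.3660 -0.2670 -0.4580 -0.4920

o_n = [0.5522, 0.4871, 0.0461]
J₁: ẑ×o_n = [-0.4871, 0.5522, 0.0000], ω = ẑ
J2: z=[-0.3090, 0.9511, 0.0000] o=[0.4660, 0.1514, 0.0000] → [0.0439, 0.0142, -0.1856, -0.3090, 0.9511, 0.0000]
J3: z=[-0.3090, 0.9511, 0.0000] o=[0.9661, 0.3139, 0.3821] → [-0.3195, -0.1038, 0.3402, -0.3090, 0.9511, 0.0000]
J4: z=[-0.3090, 0.9511, 0.0000] o=[0.9661, 0.3139, -0.0279] → [0.0704, 0.0229, 0.3402, -0.3090, 0.9511, 0.0000]
J5: z=[-0.6113, -0.1986, -0.7660] o=[0.7597, 0.4782, 0.0942] → [0.0164, 0.1296, -0.0467, -0.6113, -0.1986, -0.7660]
J6: z=[-0.6920, 0.6037, 0.3957] o=[0.4718, -0.1009, 0.4741] → [-0.4910, -0.2644, -0.4554, -0.6920, 0.6037, 0.3957]
q̇ = J⁺·V = [0.9530, 0.0650, 0.3660, -0.2670, -0.4580, -0.4920]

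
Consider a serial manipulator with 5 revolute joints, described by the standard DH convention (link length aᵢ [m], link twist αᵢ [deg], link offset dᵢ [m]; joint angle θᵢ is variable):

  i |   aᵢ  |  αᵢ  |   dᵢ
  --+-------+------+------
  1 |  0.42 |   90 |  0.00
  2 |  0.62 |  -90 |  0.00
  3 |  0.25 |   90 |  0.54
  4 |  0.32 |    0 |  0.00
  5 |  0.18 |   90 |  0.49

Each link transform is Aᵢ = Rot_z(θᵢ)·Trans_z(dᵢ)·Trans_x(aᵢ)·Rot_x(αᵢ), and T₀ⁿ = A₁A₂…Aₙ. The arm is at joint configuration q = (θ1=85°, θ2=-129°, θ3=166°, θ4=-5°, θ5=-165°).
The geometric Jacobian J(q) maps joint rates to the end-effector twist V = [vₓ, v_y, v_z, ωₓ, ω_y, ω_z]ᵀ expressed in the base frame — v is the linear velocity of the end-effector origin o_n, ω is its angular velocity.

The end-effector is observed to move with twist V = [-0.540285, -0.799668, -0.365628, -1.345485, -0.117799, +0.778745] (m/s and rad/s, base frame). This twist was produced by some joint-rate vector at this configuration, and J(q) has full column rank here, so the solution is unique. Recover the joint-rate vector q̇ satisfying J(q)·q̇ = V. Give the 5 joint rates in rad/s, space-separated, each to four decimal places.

0.7030 -0.9740 -0.2300 0.9420 -0.5750

o_n = [-0.5185, 0.6155, -0.5813]
J₁: ẑ×o_n = [-0.6155, -0.5185, 0.0000], ω = ẑ
J2: z=[0.9962, -0.0872, 0.0000] o=[0.0366, 0.4184, 0.0000] → [0.0507, 0.5791, 0.1480, 0.9962, -0.0872, 0.0000]
J3: z=[0.0677, 0.7742, -0.6293] o=[0.0026, 0.0297, -0.4818] → [0.2916, 0.3347, 0.4431, 0.0677, 0.7742, -0.6293]
J4: z=[-0.9799, -0.0671, -0.1880] o=[-0.0078, 0.6051, -0.6331] → [-0.0015, 0.1468, -0.0445, -0.9799, -0.0671, -0.1880]
J5: z=[-0.9799, -0.0671, -0.1880] o=[-0.0695, 0.7842, -0.3752] → [-0.0179, -0.1176, 0.1351, -0.9799, -0.0671, -0.1880]
q̇ = J⁺·V = [0.7030, -0.9740, -0.2300, 0.9420, -0.5750]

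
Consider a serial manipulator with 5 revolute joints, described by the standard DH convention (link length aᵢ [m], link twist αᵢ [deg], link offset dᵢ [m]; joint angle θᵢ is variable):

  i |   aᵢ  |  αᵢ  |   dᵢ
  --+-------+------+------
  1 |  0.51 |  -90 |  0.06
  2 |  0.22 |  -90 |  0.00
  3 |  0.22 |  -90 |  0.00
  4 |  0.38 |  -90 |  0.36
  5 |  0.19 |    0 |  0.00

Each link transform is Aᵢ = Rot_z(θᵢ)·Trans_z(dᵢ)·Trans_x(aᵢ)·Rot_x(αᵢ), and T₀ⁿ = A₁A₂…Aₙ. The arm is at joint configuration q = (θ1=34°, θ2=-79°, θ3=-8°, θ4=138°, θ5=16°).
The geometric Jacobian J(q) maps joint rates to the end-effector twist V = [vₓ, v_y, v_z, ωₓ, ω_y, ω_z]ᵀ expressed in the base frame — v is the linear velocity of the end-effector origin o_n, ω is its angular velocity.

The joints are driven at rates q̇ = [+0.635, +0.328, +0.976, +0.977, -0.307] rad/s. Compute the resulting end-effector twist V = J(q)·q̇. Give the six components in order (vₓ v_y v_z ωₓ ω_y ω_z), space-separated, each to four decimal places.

o_n = [0.3127, -0.1898, 0.1972]
J₁: ẑ×o_n = [0.1898, 0.3127, -0.0000], ω = ẑ
J2: z=[-0.5592, 0.8290, 0.0000] o=[0.4228, 0.2852, 0.0600] → [0.1138, 0.0767, 0.3569, -0.5592, 0.8290, 0.0000]
J3: z=[0.8138, 0.5489, -0.1908] o=[0.4576, 0.3087, 0.2760] → [-0.1383, 0.0917, -0.3261, 0.8138, 0.5489, -0.1908]
J4: z=[0.5758, -0.8061, 0.1366] o=[0.4750, 0.3573, 0.4898] → [0.3106, 0.1463, -0.4457, 0.5758, -0.8061, 0.1366]
J5: z=[0.5520, 0.2600, -0.7922] o=[0.4530, -0.1349, 0.3130] → [-0.0736, 0.1751, 0.0062, 0.5520, 0.2600, -0.7922]
V = J·q̇ = [0.3489, 0.4025, -0.6386, 1.0039, -0.0597, 0.8255]

0.3489 0.4025 -0.6386 1.0039 -0.0597 0.8255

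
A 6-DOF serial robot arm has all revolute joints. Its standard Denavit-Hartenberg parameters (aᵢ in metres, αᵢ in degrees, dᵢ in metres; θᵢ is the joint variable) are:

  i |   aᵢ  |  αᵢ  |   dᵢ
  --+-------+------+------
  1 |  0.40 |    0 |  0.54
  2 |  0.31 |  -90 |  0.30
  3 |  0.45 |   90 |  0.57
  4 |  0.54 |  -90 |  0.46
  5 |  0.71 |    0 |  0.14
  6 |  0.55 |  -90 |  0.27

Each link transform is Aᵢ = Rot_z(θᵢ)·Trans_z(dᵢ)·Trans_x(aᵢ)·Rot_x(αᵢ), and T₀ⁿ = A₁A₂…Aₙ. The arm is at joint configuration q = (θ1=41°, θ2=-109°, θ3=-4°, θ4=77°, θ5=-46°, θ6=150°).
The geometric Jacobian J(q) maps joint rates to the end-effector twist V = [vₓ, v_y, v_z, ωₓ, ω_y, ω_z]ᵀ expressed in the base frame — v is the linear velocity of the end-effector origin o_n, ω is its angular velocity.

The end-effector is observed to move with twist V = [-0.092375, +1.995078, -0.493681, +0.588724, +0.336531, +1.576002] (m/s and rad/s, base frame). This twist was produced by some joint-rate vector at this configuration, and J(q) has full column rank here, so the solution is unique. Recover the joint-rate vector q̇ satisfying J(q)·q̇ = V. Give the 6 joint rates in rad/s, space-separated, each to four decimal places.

0.4450 0.5630 0.6600 0.5730 0.6510 -0.5980

o_n = [1.9284, 0.3459, 1.2937]
J₁: ẑ×o_n = [-0.3459, 1.9284, 0.0000], ω = ẑ
J2: z=[0.0000, 0.0000, 1.0000] o=[0.3019, 0.2624, 0.5400] → [-0.0835, 1.6265, 0.0000, 0.0000, 0.0000, 1.0000]
J3: z=[0.9272, 0.3746, 0.0000] o=[0.4180, -0.0250, 0.8400] → [0.1699, -0.4206, -0.2219, 0.9272, 0.3746, 0.0000]
J4: z=[-0.0261, 0.0647, 0.9976] o=[1.1147, -0.2277, 0.8714] → [-0.5449, 0.8227, -0.0676, -0.0261, 0.0647, 0.9976]
J5: z=[-0.1555, 0.9855, -0.0680] o=[1.6359, -0.1132, 1.3387] → [-0.0132, -0.0269, -0.3596, -0.1555, 0.9855, -0.0680]
J6: z=[-0.1555, 0.9855, -0.0680] o=[2.0878, 0.1352, 1.8465] → [-0.5305, -0.0751, 0.1244, -0.1555, 0.9855, -0.0680]
q̇ = J⁺·V = [0.4450, 0.5630, 0.6600, 0.5730, 0.6510, -0.5980]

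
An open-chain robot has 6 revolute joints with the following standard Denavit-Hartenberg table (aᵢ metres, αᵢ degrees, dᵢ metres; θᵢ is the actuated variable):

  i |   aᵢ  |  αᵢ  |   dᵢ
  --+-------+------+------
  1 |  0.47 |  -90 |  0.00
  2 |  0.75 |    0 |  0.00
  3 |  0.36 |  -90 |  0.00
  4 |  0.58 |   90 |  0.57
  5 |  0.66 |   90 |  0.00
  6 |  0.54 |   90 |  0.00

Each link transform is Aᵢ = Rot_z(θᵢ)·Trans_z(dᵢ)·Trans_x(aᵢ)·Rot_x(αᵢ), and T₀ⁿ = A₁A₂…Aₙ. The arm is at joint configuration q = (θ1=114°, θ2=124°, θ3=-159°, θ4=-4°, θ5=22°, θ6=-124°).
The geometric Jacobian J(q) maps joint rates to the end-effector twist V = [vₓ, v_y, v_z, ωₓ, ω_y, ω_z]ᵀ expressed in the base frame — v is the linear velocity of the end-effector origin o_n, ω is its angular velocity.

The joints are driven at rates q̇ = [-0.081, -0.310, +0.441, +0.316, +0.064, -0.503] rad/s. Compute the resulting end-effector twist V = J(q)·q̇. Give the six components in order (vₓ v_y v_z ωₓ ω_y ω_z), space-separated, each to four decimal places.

0.3156 -0.0102 -0.4707 -0.2844 0.1920 -0.8323

o_n = [-0.2684, 1.5445, -0.4524]
J₁: ẑ×o_n = [-1.5445, -0.2684, 0.0000], ω = ẑ
J2: z=[-0.9135, -0.4067, 0.0000] o=[-0.1912, 0.4294, 0.0000] → [0.1840, -0.4132, -1.0502, -0.9135, -0.4067, 0.0000]
J3: z=[-0.9135, -0.4067, 0.0000] o=[-0.0206, 0.0462, -0.6218] → [-0.0689, 0.1548, -1.4696, -0.9135, -0.4067, 0.0000]
J4: z=[-0.2333, 0.5240, -0.8192] o=[-0.1405, 0.3156, -0.4153] → [0.9872, 0.0961, -0.2197, -0.2333, 0.5240, -0.8192]
J5: z=[-0.8881, -0.4579, -0.0400] o=[-0.5032, 1.0308, -0.5503] → [-0.0243, 0.0776, -0.3487, -0.8881, -0.4579, -0.0400]
J6: z=[0.0679, -0.2168, 0.9738] o=[-0.8033, 1.5998, -0.4027] → [0.0646, 0.5242, 0.1122, 0.0679, -0.2168, 0.9738]
V = J·q̇ = [0.3156, -0.0102, -0.4707, -0.2844, 0.1920, -0.8323]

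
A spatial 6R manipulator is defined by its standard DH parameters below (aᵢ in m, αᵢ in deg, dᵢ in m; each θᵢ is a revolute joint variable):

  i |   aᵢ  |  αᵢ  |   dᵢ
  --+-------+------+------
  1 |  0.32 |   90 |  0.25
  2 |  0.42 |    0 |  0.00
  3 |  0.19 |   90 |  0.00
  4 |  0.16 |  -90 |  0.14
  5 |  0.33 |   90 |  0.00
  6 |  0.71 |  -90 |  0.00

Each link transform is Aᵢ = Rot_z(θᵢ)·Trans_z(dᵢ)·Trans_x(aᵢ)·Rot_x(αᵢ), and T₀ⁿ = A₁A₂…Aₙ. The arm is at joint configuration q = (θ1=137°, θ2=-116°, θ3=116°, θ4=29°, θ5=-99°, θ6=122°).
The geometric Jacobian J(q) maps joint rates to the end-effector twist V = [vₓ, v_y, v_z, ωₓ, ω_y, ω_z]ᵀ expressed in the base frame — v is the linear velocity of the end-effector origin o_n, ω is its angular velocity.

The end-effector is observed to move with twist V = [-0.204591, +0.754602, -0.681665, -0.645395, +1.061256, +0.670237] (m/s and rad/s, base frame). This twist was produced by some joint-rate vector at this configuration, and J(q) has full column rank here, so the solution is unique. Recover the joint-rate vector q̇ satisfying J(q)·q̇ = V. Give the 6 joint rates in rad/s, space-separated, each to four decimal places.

-0.0460 0.8510 -0.2300 -0.8600 -0.8290 -0.9190

o_n = [0.2826, 0.5674, -0.2218]
J₁: ẑ×o_n = [-0.5674, 0.2826, 0.0000], ω = ẑ
J2: z=[0.6820, 0.7314, 0.0000] o=[-0.2340, 0.2182, 0.2500] → [-0.3451, 0.3218, -0.1398, 0.6820, 0.7314, 0.0000]
J3: z=[0.6820, 0.7314, 0.0000] o=[-0.0994, 0.0927, -0.1275] → [-0.0690, 0.0643, 0.0444, 0.6820, 0.7314, 0.0000]
J4: z=[0.0000, 0.0000, -1.0000] o=[-0.2383, 0.2223, -0.1275] → [0.3451, -0.5210, -0.0000, 0.0000, 0.0000, -1.0000]
J5: z=[0.9511, 0.3090, 0.0000] o=[-0.2878, 0.3744, -0.2675] → [0.0141, -0.0434, 0.0072, 0.9511, 0.3090, 0.0000]
J6: z=[0.3052, -0.9393, 0.1564] o=[-0.2718, 0.3253, -0.5934] → [-0.3869, -0.0267, 0.5947, 0.3052, -0.9393, 0.1564]
q̇ = J⁺·V = [-0.0460, 0.8510, -0.2300, -0.8600, -0.8290, -0.9190]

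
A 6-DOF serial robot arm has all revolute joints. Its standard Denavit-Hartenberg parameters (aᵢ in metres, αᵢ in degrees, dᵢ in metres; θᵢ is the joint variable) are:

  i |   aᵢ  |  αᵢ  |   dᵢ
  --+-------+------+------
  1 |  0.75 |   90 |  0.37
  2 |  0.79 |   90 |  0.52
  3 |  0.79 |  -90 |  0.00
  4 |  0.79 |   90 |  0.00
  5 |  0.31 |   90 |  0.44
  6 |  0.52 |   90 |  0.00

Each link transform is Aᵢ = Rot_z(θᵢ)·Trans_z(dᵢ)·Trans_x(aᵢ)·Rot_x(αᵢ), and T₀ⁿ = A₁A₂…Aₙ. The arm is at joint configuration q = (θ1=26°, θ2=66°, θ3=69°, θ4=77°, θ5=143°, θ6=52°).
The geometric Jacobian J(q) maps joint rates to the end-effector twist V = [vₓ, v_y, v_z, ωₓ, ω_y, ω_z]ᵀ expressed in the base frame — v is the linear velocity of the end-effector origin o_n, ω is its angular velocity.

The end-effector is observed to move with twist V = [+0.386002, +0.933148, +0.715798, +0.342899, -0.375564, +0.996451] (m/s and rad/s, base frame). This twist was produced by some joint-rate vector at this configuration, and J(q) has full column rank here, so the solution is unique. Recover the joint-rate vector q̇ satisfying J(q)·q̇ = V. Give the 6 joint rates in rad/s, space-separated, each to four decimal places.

o_n = [1.9575, -1.5226, 1.3550]
J₁: ẑ×o_n = [1.5226, 1.9575, -0.0000], ω = ẑ
J2: z=[0.4384, -0.8988, 0.0000] o=[0.6741, 0.3288, 0.3700] → [-0.8853, -0.4318, 0.3420, 0.4384, -0.8988, 0.0000]
J3: z=[0.8211, 0.4005, -0.4067] o=[1.1909, 0.0023, 1.0917] → [-0.5148, -0.5280, -1.5591, 0.8211, 0.4005, -0.4067]
J4: z=[-0.1842, -0.4886, -0.8529] o=[1.6177, -0.6101, 1.3503] → [-0.7805, -0.2890, 0.3341, -0.1842, -0.4886, -0.8529]
J5: z=[0.7111, -0.6652, 0.2275] o=[1.0816, -1.0562, 1.7216] → [0.3500, 0.4600, 0.2510, 0.7111, -0.6652, 0.2275]
J6: z=[-0.5554, -0.7300, -0.3983] o=[1.5281, -1.3002, 1.5462] → [0.0510, -0.2773, 0.4369, -0.5554, -0.7300, -0.3983]
q̇ = J⁺·V = [0.3440, 0.6700, -0.4950, -0.2290, 0.1440, -0.5600]

0.3440 0.6700 -0.4950 -0.2290 0.1440 -0.5600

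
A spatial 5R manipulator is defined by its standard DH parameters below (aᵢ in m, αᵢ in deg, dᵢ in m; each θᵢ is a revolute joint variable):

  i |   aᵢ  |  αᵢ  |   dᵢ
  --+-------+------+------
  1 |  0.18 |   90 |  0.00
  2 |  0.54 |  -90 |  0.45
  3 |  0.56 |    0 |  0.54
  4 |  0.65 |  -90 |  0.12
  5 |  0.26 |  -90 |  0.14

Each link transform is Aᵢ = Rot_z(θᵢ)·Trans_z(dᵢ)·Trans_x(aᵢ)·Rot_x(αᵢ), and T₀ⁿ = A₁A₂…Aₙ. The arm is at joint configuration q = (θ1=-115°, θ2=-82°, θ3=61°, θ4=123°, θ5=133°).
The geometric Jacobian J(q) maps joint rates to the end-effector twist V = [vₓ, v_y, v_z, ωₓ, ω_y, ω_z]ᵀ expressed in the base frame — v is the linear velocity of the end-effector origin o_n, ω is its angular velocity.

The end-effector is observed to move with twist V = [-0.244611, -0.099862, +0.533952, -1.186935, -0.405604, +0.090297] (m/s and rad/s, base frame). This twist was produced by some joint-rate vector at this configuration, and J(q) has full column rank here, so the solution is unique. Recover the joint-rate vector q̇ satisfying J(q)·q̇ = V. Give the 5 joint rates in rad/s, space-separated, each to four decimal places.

-0.0120 0.6230 0.8440 0.0310 0.2820

o_n = [-0.4137, -0.5728, -0.2809]
J₁: ẑ×o_n = [0.5728, -0.4137, 0.0000], ω = ẑ
J2: z=[-0.9063, 0.4226, 0.0000] o=[-0.0761, -0.1631, 0.0000] → [-0.1187, -0.2546, 0.5139, -0.9063, 0.4226, 0.0000]
J3: z=[-0.4185, -0.8975, 0.1392] o=[-0.5157, -0.0411, -0.5347] → [-0.1538, 0.1204, 0.3141, -0.4185, -0.8975, 0.1392]
J4: z=[-0.4185, -0.8975, 0.1392] o=[-0.3137, -0.7670, -0.7284] → [-0.4287, 0.1734, -0.1710, -0.4185, -0.8975, 0.1392]
J5: z=[-0.9082, 0.4128, -0.0691] o=[-0.3669, -0.7737, -0.0696] → [-0.0733, -0.1887, -0.1632, -0.9082, 0.4128, -0.0691]
q̇ = J⁺·V = [-0.0120, 0.6230, 0.8440, 0.0310, 0.2820]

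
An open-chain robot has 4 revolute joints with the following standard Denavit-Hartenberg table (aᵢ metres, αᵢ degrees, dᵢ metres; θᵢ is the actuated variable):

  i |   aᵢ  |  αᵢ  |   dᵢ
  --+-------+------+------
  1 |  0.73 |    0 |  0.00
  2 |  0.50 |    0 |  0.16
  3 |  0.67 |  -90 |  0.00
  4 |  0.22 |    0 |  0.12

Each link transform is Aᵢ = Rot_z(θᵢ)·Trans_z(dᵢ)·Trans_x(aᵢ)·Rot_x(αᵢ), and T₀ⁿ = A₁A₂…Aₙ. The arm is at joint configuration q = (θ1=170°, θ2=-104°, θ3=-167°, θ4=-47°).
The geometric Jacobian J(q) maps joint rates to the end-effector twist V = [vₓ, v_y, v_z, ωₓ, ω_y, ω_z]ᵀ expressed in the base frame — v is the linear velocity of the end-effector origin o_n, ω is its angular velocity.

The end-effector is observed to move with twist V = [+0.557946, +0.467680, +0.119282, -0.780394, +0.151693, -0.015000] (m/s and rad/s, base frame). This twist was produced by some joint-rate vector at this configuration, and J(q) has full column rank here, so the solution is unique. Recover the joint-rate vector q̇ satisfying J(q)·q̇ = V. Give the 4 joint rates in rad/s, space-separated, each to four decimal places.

-0.7540 -0.2320 0.9710 -0.7950

o_n = [-0.5542, -0.2443, 0.3209]
J₁: ẑ×o_n = [0.2443, -0.5542, 0.0000], ω = ẑ
J2: z=[0.0000, 0.0000, 1.0000] o=[-0.7189, 0.1268, 0.0000] → [0.3711, 0.1647, -0.0000, 0.0000, 0.0000, 1.0000]
J3: z=[0.0000, 0.0000, 1.0000] o=[-0.5155, 0.5835, 0.1600] → [0.8279, -0.0387, 0.0000, 0.0000, 0.0000, 1.0000]
J4: z=[0.9816, -0.1908, 0.0000] o=[-0.6434, -0.0742, 0.1600] → [-0.0307, -0.1579, -0.1500, 0.9816, -0.1908, 0.0000]
q̇ = J⁺·V = [-0.7540, -0.2320, 0.9710, -0.7950]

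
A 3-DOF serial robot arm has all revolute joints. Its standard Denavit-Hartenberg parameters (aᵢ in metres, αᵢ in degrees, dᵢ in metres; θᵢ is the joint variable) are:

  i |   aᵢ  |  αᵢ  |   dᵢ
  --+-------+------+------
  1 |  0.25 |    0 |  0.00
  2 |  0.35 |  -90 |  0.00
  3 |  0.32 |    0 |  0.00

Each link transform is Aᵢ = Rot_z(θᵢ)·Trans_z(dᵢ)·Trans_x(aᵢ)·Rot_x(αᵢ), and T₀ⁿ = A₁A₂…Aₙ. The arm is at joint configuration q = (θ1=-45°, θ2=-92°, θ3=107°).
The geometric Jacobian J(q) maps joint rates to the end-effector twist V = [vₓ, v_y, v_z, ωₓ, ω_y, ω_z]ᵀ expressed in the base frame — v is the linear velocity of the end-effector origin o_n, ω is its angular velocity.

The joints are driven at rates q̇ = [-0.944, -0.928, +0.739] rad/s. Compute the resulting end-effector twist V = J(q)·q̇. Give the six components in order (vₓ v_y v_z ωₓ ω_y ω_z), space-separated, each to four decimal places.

-0.3289 0.3384 0.0691 0.5040 -0.5405 -1.8720

o_n = [-0.0108, -0.3517, -0.3060]
J₁: ẑ×o_n = [0.3517, -0.0108, 0.0000], ω = ẑ
J2: z=[0.0000, 0.0000, 1.0000] o=[0.1768, -0.1768, 0.0000] → [0.1749, -0.1875, 0.0000, 0.0000, 0.0000, 1.0000]
J3: z=[0.6820, -0.7314, 0.0000] o=[-0.0792, -0.4155, 0.0000] → [0.2238, 0.2087, 0.0936, 0.6820, -0.7314, 0.0000]
V = J·q̇ = [-0.3289, 0.3384, 0.0691, 0.5040, -0.5405, -1.8720]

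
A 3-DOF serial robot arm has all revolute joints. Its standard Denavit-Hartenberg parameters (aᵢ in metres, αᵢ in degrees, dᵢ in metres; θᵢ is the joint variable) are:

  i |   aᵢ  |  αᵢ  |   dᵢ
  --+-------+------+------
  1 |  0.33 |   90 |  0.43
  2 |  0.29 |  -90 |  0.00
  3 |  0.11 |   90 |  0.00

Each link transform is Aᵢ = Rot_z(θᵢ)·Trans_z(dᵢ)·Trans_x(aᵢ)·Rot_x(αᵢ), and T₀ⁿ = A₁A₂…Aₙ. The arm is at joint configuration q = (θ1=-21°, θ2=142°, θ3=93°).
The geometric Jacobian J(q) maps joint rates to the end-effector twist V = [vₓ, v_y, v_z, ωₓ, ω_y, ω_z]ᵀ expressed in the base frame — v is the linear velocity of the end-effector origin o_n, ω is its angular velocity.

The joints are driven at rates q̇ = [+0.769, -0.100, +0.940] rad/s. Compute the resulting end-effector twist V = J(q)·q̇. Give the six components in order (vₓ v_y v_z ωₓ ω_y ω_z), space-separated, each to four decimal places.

0.0407 0.0659 -0.0412 -0.5044 0.3008 0.0283

o_n = [0.1383, 0.0646, 0.6050]
J₁: ẑ×o_n = [-0.0646, 0.1383, 0.0000], ω = ẑ
J2: z=[-0.3584, -0.9336, 0.0000] o=[0.3081, -0.1183, 0.4300] → [-0.1634, 0.0627, -0.2240, -0.3584, -0.9336, 0.0000]
J3: z=[-0.5748, 0.2206, -0.7880] o=[0.0947, -0.0364, 0.6085] → [0.0787, -0.0364, -0.0676, -0.5748, 0.2206, -0.7880]
V = J·q̇ = [0.0407, 0.0659, -0.0412, -0.5044, 0.3008, 0.0283]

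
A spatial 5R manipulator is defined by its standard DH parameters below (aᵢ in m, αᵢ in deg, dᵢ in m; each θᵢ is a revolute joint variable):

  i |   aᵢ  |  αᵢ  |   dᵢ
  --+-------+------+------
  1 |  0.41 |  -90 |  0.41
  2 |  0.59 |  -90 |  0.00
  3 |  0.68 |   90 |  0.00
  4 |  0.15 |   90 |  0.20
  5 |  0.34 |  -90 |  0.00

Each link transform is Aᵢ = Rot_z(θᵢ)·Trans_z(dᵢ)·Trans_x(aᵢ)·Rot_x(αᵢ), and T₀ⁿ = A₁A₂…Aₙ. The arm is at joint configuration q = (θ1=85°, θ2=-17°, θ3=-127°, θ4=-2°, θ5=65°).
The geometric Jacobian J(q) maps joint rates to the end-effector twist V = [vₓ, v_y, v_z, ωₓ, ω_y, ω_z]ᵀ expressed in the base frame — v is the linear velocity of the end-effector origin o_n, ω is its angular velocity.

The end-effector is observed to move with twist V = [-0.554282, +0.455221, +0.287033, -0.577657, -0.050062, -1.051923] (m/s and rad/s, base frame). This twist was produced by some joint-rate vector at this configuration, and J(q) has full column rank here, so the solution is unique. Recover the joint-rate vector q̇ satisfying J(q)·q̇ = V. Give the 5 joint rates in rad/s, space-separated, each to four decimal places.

-0.3970 0.7880 0.6060 0.3600 0.0090

o_n = [-0.4679, 0.0639, 0.3024]
J₁: ẑ×o_n = [-0.0639, -0.4679, 0.0000], ω = ẑ
J2: z=[-0.9962, 0.0872, 0.0000] o=[0.0357, 0.4084, 0.4100] → [-0.0094, -0.1072, 0.3871, -0.9962, 0.0872, 0.0000]
J3: z=[0.0255, 0.2913, -0.9563] o=[0.0849, 0.9705, 0.5825] → [-0.9486, 0.5358, 0.1379, 0.0255, 0.2913, -0.9563]
J4: z=[0.5330, -0.8133, -0.2335] o=[-0.4902, 0.6280, 0.4629] → [-0.0012, 0.0803, -0.2825, 0.5330, -0.8133, -0.2335]
J5: z=[0.0041, -0.2735, 0.9619] o=[-0.5105, 0.3883, 0.3948] → [0.3373, 0.0414, 0.0104, 0.0041, -0.2735, 0.9619]
q̇ = J⁺·V = [-0.3970, 0.7880, 0.6060, 0.3600, 0.0090]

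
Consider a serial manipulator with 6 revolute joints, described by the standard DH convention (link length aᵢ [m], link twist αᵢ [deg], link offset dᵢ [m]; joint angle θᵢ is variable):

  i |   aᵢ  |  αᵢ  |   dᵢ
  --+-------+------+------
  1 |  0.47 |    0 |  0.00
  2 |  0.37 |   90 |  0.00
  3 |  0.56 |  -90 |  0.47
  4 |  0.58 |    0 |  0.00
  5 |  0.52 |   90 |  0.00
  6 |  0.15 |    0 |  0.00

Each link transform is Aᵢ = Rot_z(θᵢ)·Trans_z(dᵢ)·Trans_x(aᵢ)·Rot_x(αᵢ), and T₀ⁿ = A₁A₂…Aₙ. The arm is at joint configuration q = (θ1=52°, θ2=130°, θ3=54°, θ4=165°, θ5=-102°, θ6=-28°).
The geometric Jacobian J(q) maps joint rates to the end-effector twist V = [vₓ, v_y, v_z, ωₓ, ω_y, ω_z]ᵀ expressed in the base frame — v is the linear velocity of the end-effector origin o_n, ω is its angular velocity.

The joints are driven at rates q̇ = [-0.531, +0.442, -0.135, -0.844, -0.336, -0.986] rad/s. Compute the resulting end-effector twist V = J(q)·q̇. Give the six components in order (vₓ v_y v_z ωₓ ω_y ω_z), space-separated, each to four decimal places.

o_n = [-0.3021, 0.0881, 0.1980]
J₁: ẑ×o_n = [-0.0881, -0.3021, 0.0000], ω = ẑ
J2: z=[0.0000, 0.0000, 1.0000] o=[0.2894, 0.3704, 0.0000] → [0.2823, -0.5914, 0.0000, 0.0000, 0.0000, 1.0000]
J3: z=[-0.0349, 0.9994, 0.0000] o=[-0.0804, 0.3575, 0.0000] → [0.1979, 0.0069, 0.2309, -0.0349, 0.9994, 0.0000]
J4: z=[0.8085, 0.0282, 0.5878] o=[-0.4258, 0.8157, 0.4530] → [0.4205, 0.2789, -0.5918, 0.8085, 0.0282, 0.5878]
J5: z=[0.8085, 0.0282, 0.5878] o=[-0.0914, 0.6771, -0.0002] → [0.3518, -0.2841, -0.4703, 0.8085, 0.0282, 0.5878]
J6: z=[-0.5392, 0.4354, 0.7208] o=[-0.2139, 0.2093, 0.1908] → [0.0905, -0.0596, 0.1037, -0.5392, 0.4354, 0.7208]
V = J·q̇ = [-0.4175, -0.1831, 0.5240, -0.4177, -0.5976, -1.4933]

-0.4175 -0.1831 0.5240 -0.4177 -0.5976 -1.4933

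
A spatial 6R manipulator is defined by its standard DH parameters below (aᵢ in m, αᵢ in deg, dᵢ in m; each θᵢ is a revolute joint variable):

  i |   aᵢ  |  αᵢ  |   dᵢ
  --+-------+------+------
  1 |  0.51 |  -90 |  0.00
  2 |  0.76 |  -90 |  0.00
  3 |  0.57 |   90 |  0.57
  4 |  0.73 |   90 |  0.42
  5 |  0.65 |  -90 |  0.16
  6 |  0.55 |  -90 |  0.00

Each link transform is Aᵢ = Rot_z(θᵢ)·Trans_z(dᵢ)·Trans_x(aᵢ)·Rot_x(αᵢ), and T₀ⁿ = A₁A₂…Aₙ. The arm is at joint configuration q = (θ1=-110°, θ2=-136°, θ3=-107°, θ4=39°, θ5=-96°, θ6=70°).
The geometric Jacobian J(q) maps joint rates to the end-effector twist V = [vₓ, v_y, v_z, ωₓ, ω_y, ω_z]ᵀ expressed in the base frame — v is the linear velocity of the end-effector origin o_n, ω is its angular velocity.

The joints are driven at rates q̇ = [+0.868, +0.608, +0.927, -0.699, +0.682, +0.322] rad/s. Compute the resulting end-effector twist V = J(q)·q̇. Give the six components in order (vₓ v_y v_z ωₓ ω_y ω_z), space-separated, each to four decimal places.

1.2634 -0.3767 0.3760 1.3634 -0.5541 1.6475

o_n = [0.6244, -0.9998, 1.5314]
J₁: ẑ×o_n = [0.9998, 0.6244, -0.0000], ω = ẑ
J2: z=[0.9397, -0.3420, 0.0000] o=[-0.1744, -0.4792, 0.0000] → [-0.5238, -1.4390, -0.2159, 0.9397, -0.3420, 0.0000]
J3: z=[-0.2376, -0.6528, 0.7193] o=[0.0126, 0.0345, 0.5279] → [0.0889, 0.6785, 0.6451, -0.2376, -0.6528, 0.7193]
J4: z=[-0.5100, -0.5464, -0.6643] o=[0.3483, -0.6367, 0.8222] → [-0.6287, 0.1783, 0.3360, -0.5100, -0.5464, -0.6643]
J5: z=[0.7049, 0.1771, -0.6868] o=[0.4940, -1.4637, 0.7584] → [0.4556, -0.6344, 0.3040, 0.7049, 0.1771, -0.6868]
J6: z=[0.5436, -0.7570, 0.3627] o=[0.9030, -1.0265, 1.0579] → [-0.3681, -0.3584, -0.1963, 0.5436, -0.7570, 0.3627]
V = J·q̇ = [1.2634, -0.3767, 0.3760, 1.3634, -0.5541, 1.6475]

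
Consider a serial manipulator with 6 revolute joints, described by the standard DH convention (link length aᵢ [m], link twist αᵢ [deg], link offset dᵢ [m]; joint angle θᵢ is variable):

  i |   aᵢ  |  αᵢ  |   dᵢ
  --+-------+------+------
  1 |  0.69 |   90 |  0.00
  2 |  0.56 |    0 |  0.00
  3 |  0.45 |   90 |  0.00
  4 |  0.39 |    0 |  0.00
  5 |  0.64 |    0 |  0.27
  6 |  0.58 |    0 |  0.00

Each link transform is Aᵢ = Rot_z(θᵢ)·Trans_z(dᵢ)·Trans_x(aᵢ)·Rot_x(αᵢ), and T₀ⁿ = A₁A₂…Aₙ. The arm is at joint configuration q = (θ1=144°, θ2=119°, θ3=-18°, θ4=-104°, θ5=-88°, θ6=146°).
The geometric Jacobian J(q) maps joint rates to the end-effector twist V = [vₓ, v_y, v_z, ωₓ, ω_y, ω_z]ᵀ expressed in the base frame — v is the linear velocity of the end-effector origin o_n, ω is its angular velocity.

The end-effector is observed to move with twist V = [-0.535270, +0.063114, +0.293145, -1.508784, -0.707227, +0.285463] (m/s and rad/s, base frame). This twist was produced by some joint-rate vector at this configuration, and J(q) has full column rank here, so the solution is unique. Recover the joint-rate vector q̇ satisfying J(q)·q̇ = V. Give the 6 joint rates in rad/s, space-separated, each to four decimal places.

o_n = [-0.9220, -0.1491, 0.6714]
J₁: ẑ×o_n = [0.1491, -0.9220, 0.0000], ω = ẑ
J2: z=[0.5878, 0.8090, 0.0000] o=[-0.5582, 0.4056, 0.0000] → [0.5432, -0.3946, -0.0317, 0.5878, 0.8090, 0.0000]
J3: z=[0.5878, 0.8090, 0.0000] o=[-0.3386, 0.2460, 0.4898] → [0.1469, -0.1068, 0.2397, 0.5878, 0.8090, 0.0000]
J4: z=[-0.7942, 0.5770, 0.1908] o=[-0.2691, 0.1955, 0.9315] → [-0.0843, -0.3311, 0.6504, -0.7942, 0.5770, 0.1908]
J5: z=[-0.7942, 0.5770, 0.1908] o=[-0.5061, -0.1000, 0.8389] → [-0.0873, -0.2124, 0.2789, -0.7942, 0.5770, 0.1908]
J6: z=[-0.7942, 0.5770, 0.1908] o=[-0.7389, 0.2336, 0.2759] → [0.3012, 0.2792, 0.4096, -0.7942, 0.5770, 0.1908]
q̇ = J⁺·V = [0.1290, -0.7660, -0.6930, 0.5250, 0.2090, 0.0860]

0.1290 -0.7660 -0.6930 0.5250 0.2090 0.0860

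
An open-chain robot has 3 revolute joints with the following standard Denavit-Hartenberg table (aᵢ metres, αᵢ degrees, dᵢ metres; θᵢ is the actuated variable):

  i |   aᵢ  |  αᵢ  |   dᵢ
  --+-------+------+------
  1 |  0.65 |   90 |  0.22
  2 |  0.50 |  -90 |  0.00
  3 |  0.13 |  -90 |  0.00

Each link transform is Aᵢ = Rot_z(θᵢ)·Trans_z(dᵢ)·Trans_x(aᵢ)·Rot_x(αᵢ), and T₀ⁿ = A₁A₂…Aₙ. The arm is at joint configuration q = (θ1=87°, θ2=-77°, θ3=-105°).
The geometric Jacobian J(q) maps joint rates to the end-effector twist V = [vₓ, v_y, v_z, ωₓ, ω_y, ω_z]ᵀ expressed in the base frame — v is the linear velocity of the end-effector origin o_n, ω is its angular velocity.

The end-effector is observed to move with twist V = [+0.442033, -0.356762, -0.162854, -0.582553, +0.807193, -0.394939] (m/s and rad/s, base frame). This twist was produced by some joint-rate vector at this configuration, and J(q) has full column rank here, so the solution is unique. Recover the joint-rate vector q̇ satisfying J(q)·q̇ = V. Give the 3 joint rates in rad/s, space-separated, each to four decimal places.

-0.5740 -0.6240 0.7960

o_n = [0.1649, 0.7473, -0.2344]
J₁: ẑ×o_n = [-0.7473, 0.1649, 0.0000], ω = ẑ
J2: z=[0.9986, -0.0523, 0.0000] o=[0.0340, 0.6491, 0.2200] → [0.0238, 0.4538, 0.1049, 0.9986, -0.0523, 0.0000]
J3: z=[0.0510, 0.9730, 0.2250] o=[0.0399, 0.7614, -0.2672] → [0.0351, 0.0264, -0.1224, 0.0510, 0.9730, 0.2250]
q̇ = J⁺·V = [-0.5740, -0.6240, 0.7960]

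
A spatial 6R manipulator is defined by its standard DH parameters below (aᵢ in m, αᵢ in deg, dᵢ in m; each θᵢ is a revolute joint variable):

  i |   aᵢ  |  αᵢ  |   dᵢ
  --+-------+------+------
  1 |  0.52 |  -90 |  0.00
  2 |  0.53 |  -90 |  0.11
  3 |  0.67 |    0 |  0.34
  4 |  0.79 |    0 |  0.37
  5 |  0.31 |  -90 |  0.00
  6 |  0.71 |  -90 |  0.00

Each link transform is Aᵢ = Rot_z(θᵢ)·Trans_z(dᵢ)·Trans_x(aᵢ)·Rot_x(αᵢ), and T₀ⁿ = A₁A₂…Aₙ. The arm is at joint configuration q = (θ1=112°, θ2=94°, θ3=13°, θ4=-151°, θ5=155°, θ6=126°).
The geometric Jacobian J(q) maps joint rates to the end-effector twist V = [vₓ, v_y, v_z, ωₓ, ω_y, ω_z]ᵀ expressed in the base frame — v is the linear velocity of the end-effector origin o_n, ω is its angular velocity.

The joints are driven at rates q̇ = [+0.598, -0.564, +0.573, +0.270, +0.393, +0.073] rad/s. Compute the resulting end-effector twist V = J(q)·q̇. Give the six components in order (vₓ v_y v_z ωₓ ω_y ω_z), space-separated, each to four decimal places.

-0.4001 -0.2628 -0.4506 1.0490 -0.9044 0.7055

o_n = [-0.6127, 0.1303, -0.4824]
J₁: ẑ×o_n = [-0.1303, -0.6127, 0.0000], ω = ẑ
J2: z=[-0.9272, -0.3746, 0.0000] o=[-0.1948, 0.4821, 0.0000] → [0.1807, -0.4473, 0.1697, -0.9272, -0.3746, 0.0000]
J3: z=[0.3737, -0.9249, 0.0698] o=[-0.2829, 0.4067, -0.5287] → [-0.0235, -0.0403, -0.4083, 0.3737, -0.9249, 0.0698]
J4: z=[0.3737, -0.9249, 0.0698] o=[0.0009, 0.1064, -1.1562] → [-0.6249, -0.2946, -0.5586, 0.3737, -0.9249, 0.0698]
J5: z=[0.3737, -0.9249, 0.0698] o=[-0.3663, -0.3959, -0.5448] → [-0.0943, -0.0405, -0.0313, 0.3737, -0.9249, 0.0698]
J6: z=[0.8790, 0.3771, 0.2917] o=[-0.2745, -0.3811, -0.8405] → [-0.0141, -0.4134, 0.5771, 0.8790, 0.3771, 0.2917]
V = J·q̇ = [-0.4001, -0.2628, -0.4506, 1.0490, -0.9044, 0.7055]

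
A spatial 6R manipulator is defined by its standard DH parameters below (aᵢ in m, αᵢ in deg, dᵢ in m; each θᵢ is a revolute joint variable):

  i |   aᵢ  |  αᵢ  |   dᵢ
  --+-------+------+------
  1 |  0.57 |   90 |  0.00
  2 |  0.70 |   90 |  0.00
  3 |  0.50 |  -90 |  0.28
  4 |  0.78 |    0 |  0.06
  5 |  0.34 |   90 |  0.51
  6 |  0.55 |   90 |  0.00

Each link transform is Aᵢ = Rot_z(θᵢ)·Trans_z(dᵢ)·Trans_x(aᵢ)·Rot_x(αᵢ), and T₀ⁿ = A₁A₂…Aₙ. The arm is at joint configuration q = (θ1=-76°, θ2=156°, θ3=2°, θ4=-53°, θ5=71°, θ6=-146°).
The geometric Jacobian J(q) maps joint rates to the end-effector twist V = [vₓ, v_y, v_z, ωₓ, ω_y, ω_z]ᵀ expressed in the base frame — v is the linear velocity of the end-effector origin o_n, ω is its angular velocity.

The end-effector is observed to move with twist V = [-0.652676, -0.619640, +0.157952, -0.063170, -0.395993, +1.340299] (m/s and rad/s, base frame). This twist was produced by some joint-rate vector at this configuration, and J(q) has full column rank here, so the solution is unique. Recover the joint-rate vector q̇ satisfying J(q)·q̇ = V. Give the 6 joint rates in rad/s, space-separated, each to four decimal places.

0.3810 -0.2340 0.8210 0.2250 0.1640 0.2160

o_n = [-0.3958, 0.3792, 1.4878]
J₁: ẑ×o_n = [-0.3792, -0.3958, 0.0000], ω = ẑ
J2: z=[-0.9703, -0.2419, 0.0000] o=[0.1379, -0.5531, 0.0000] → [-0.3599, 1.4436, -1.0336, -0.9703, -0.2419, 0.0000]
J3: z=[0.0984, -0.3947, 0.9135] o=[-0.0168, 0.0674, 0.2847] → [-0.7596, -0.4646, -0.1189, 0.0984, -0.3947, 0.9135]
J4: z=[-0.9620, -0.2727, -0.0142] o=[-0.1166, 0.3956, 0.7438] → [-0.2031, 0.7198, -0.0603, -0.9620, -0.2727, -0.0142]
J5: z=[-0.9620, -0.2727, -0.0142] o=[-0.2326, 0.5453, 1.5028] → [0.0017, -0.0121, 0.1153, -0.9620, -0.2727, -0.0142]
J6: z=[0.0149, -0.1042, 0.9944] o=[-0.8160, 0.7314, 1.5310] → [0.3548, 0.4185, 0.0385, 0.0149, -0.1042, 0.9944]
q̇ = J⁺·V = [0.3810, -0.2340, 0.8210, 0.2250, 0.1640, 0.2160]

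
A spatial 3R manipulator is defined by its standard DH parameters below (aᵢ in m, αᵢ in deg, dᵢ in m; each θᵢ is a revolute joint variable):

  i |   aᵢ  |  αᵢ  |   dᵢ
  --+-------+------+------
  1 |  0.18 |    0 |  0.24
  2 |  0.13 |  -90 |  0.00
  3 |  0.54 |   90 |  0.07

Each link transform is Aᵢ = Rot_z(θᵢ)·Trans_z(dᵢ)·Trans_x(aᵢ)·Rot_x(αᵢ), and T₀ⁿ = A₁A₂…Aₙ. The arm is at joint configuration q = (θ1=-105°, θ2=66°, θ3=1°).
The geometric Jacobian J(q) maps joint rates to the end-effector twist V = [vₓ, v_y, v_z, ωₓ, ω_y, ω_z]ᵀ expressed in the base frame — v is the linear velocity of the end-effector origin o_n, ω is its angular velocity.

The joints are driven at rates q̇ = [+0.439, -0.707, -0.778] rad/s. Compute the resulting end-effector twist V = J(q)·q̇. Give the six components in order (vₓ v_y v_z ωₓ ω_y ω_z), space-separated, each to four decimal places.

o_n = [0.5181, -0.5411, 0.2306]
J₁: ẑ×o_n = [0.5411, 0.5181, -0.0000], ω = ẑ
J2: z=[0.0000, 0.0000, 1.0000] o=[-0.0466, -0.1739, 0.2400] → [0.3672, 0.5647, -0.0000, 0.0000, 0.0000, 1.0000]
J3: z=[0.6293, 0.7771, 0.0000] o=[0.0544, -0.2557, 0.2400] → [-0.0073, 0.0059, -0.5399, 0.6293, 0.7771, 0.0000]
V = J·q̇ = [-0.0164, -0.1764, 0.4201, -0.4896, -0.6046, -0.2680]

-0.0164 -0.1764 0.4201 -0.4896 -0.6046 -0.2680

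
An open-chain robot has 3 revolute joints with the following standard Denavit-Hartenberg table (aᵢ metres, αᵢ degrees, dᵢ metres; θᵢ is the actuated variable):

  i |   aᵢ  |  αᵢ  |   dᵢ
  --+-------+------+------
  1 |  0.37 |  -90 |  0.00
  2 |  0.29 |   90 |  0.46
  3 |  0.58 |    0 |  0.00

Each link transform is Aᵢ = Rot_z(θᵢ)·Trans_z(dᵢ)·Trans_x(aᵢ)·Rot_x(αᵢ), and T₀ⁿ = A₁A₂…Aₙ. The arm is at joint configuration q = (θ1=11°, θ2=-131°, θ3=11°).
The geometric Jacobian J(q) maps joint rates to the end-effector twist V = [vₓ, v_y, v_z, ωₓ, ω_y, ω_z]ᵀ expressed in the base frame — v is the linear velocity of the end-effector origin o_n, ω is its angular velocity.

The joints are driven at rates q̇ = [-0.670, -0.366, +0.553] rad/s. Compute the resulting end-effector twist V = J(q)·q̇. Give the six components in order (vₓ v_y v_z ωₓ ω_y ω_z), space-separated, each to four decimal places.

o_n = [-0.2991, 0.5232, 0.6486]
J₁: ẑ×o_n = [-0.5232, -0.2991, 0.0000], ω = ẑ
J2: z=[-0.1908, 0.9816, 0.0000] o=[0.3632, 0.0706, 0.0000] → [0.6366, 0.1238, 0.5638, -0.1908, 0.9816, 0.0000]
J3: z=[-0.7408, -0.1440, -0.6561] o=[0.0887, 0.4858, 0.2189] → [-0.0374, 0.5727, -0.0835, -0.7408, -0.1440, -0.6561]
V = J·q̇ = [0.0969, 0.4718, -0.2525, -0.3399, -0.4389, -1.0328]

0.0969 0.4718 -0.2525 -0.3399 -0.4389 -1.0328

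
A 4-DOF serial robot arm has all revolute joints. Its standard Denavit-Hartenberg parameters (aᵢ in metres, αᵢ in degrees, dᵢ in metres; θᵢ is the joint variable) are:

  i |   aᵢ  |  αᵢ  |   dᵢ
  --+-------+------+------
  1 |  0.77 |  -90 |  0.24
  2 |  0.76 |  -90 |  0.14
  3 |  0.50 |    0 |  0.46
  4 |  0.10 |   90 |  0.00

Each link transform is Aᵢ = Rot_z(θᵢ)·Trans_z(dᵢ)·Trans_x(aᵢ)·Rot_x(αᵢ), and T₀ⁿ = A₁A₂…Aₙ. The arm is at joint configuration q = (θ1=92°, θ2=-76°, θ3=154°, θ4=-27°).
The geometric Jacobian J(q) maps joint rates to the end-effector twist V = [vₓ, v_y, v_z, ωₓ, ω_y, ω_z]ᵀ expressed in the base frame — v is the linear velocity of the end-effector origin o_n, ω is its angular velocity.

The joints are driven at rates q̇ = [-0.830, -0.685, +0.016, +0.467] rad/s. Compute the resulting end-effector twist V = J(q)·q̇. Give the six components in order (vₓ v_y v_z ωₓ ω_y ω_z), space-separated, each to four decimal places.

o_n = [0.1144, 1.2817, 0.3717]
J₁: ẑ×o_n = [-1.2817, 0.1144, 0.0000], ω = ẑ
J2: z=[-0.9994, -0.0349, 0.0000] o=[-0.0269, 0.7695, 0.2400] → [-0.0046, 0.1316, -0.5069, -0.9994, -0.0349, 0.0000]
J3: z=[-0.0339, 0.9697, -0.2419] o=[-0.1732, 0.9484, 0.9774] → [-0.5067, -0.0901, -0.2902, -0.0339, 0.9697, -0.2419]
J4: z=[-0.0339, 0.9697, -0.2419] o=[0.0341, 1.2935, 0.4301] → [-0.0595, -0.0214, -0.0775, -0.0339, 0.9697, -0.2419]
V = J·q̇ = [1.0311, -0.1965, 0.3064, 0.6682, 0.4923, -0.9468]

1.0311 -0.1965 0.3064 0.6682 0.4923 -0.9468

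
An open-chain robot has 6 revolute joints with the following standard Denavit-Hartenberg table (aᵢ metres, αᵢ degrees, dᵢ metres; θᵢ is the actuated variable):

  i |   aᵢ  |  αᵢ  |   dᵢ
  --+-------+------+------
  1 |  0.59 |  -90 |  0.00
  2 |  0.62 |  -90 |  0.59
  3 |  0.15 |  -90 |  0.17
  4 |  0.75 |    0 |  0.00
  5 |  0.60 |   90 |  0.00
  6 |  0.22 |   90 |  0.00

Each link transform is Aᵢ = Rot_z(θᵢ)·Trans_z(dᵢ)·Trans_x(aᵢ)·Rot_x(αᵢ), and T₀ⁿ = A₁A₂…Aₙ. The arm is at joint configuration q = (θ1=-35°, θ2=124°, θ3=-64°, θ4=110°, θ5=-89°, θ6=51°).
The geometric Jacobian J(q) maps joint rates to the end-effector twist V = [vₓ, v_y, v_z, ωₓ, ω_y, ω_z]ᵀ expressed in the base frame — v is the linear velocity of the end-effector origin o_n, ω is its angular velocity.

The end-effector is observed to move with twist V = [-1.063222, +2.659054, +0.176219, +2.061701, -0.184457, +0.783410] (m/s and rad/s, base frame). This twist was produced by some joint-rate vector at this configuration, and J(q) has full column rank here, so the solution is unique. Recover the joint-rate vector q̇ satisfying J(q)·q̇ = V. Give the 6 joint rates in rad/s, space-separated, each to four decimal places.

o_n = [1.1507, 0.4626, -1.3003]
J₁: ẑ×o_n = [-0.4626, 1.1507, 0.0000], ω = ẑ
J2: z=[0.5736, 0.8192, 0.0000] o=[0.4833, -0.3384, 0.0000] → [-1.0651, 0.7458, -0.0872, 0.5736, 0.8192, 0.0000]
J3: z=[-0.6791, 0.4755, 0.5592] o=[0.5377, 0.3437, -0.5140] → [-0.4403, -0.1912, -0.3722, -0.6791, 0.4755, 0.5592]
J4: z=[-0.6631, -0.0708, -0.7451] o=[0.4695, 0.5561, -0.4735] → [-0.0111, -1.0559, 0.1102, -0.6631, -0.0708, -0.7451]
J5: z=[-0.6631, -0.0708, -0.7451] o=[0.8674, -0.0039, -0.7743] → [0.3849, -0.5599, -0.2893, -0.6631, -0.0708, -0.7451]
J6: z=[-0.5212, 0.7582, 0.3918] o=[1.1897, 0.3850, -1.0981] → [-0.1837, -0.1206, -0.0109, -0.5212, 0.7582, 0.3918]
q̇ = J⁺·V = [0.7950, 0.9410, -0.5710, -0.5880, -0.3450, -0.9890]

0.7950 0.9410 -0.5710 -0.5880 -0.3450 -0.9890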